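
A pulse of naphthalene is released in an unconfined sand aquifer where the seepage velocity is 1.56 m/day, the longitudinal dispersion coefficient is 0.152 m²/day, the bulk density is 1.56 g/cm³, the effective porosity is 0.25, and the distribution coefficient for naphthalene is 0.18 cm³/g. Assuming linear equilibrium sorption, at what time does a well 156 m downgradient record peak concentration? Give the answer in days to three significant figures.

Retardation factor R = 1 + ρ_b·K_d/n = 1 + 1.56 × 0.18/0.25 = 2.123.
Sorption retards both mechanisms: v_R = v/R = 0.7348 m/day, D_R = D/R = 0.07160 m²/day.
Peak time from v_R²t² + 2D_R t − x² = 0: t = (√(D_R² + v_R²x²) − D_R)/v_R².
√(D_R² + v_R²x²) = √(0.07160² + 0.7348² × 156²) = 114.6; v_R² = 0.5399.
t = (114.6 − 0.07160)/0.5399 = 212 days.

212 days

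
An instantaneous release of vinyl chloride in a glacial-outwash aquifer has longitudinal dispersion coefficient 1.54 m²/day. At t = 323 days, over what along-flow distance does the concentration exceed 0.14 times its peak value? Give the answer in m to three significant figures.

The plume is Gaussian with σ = √(2Dt) = √(2 × 1.54 × 323) = 31.54 m.
C/C_peak = exp(−Δx²/(2σ²)) = 0.14 ⇒ Δx = σ·√(−2 ln 0.14) = 31.54 × 1.983 = 62.54 m.
Width = 2Δx = 125 m.

125 m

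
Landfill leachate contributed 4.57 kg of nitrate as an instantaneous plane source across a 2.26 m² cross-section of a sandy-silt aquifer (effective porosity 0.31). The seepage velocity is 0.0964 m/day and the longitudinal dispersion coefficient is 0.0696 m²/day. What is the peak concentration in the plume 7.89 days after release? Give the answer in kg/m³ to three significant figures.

The peak of an instantaneous 1D plume sits at x = vt; there the Gaussian factor is 1 and C_max = M/(n_e·A·√(4πDt)), where n_e·A is the pore area the mass is dissolved in.
√(4πDt) = √(4π × 0.0696 × 7.89) = 2.627 m, so C_max = 4.57/(0.31 × 2.26 × 2.627) = 2.48 kg/m³.

2.48 kg/m³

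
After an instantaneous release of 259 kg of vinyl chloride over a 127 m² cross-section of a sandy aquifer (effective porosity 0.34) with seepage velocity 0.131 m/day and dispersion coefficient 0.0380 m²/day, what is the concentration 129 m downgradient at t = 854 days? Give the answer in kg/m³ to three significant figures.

For an instantaneous plane source, C(x,t) = M/(n_e·A·√(4πDt)) · exp(−(x−vt)²/(4Dt)), with n_e·A the pore (flow) area.
Plume center vt = 0.131 × 854 = 111.874 m, so the well at 129 m is 17.126 m downgradient of the peak.
√(4πDt) = 20.19 m, giving peak height M/(n_e·A·√(4πDt)) = 259/(0.34 × 127 × 20.19) = 0.2971 kg/m³.
(x−vt)²/(4Dt) = (17.126)²/(4 × 0.0380 × 854) = 2.259; exp(−2.259) = 0.1045.
C = 0.2971 × 0.1045 = 0.0310 kg/m³.

0.0310 kg/m³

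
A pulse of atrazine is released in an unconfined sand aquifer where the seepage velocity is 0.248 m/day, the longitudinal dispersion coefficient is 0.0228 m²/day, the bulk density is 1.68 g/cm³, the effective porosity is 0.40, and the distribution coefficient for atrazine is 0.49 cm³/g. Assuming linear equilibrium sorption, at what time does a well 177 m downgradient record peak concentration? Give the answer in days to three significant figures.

2180 days

Retardation factor R = 1 + ρ_b·K_d/n = 1 + 1.68 × 0.49/0.40 = 3.058.
Sorption retards both mechanisms: v_R = v/R = 0.08110 m/day, D_R = D/R = 0.007456 m²/day.
Peak time from v_R²t² + 2D_R t − x² = 0: t = (√(D_R² + v_R²x²) − D_R)/v_R².
√(D_R² + v_R²x²) = √(0.007456² + 0.08110² × 177²) = 14.35; v_R² = 0.006577.
t = (14.35 − 0.007456)/0.006577 = 2180 days.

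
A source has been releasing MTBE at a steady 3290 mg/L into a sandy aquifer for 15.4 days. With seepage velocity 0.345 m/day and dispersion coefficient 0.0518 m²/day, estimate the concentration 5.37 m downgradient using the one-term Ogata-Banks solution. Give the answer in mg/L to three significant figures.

1590 mg/L

For a continuous step input, C/C₀ ≈ ½·erfc((x−vt)/(2√(Dt))).
vt = 0.345 × 15.4 = 5.313 m and 2√(Dt) = 2√(0.0518 × 15.4) = 1.786 m.
Argument (x−vt)/(2√(Dt)) = (5.37 − 5.313)/1.786 = 0.03191; ½·erfc(0.03191) = 0.4820.
C = 3290 × 0.4820 = 1590 mg/L.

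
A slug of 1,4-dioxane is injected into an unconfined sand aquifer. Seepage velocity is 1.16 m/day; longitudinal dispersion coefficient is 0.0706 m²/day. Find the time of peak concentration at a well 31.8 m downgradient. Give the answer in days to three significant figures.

For the 1D instantaneous-source solution, setting ∂C/∂t = 0 at fixed x gives v²t² + 2Dt − x² = 0, so t = (√(D² + v²x²) − D)/v².
√(D² + v²x²) = √(0.0706² + 1.16² × 31.8²) = 36.89; v² = 1.3456.
t = (36.89 − 0.0706)/1.3456 = 27.4 days (vs. the pure-advection estimate x/v = 27.4 d).

27.4 days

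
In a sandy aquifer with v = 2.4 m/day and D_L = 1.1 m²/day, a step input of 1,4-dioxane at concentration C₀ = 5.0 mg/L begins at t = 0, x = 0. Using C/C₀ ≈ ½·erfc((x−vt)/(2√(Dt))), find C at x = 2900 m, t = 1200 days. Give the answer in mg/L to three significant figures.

1.74 mg/L

For a continuous step input, C/C₀ ≈ ½·erfc((x−vt)/(2√(Dt))).
vt = 2.4 × 1200 = 2880 m and 2√(Dt) = 2√(1.1 × 1200) = 72.66 m.
Argument (x−vt)/(2√(Dt)) = (2900 − 2880)/72.66 = 0.2753; ½·erfc(0.2753) = 0.3485.
C = 5.0 × 0.3485 = 1.74 mg/L.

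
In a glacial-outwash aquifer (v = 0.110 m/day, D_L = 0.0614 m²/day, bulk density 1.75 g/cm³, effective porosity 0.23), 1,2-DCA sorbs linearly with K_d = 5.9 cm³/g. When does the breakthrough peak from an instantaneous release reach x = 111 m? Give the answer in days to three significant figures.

46100 days

Retardation factor R = 1 + ρ_b·K_d/n = 1 + 1.75 × 5.9/0.23 = 45.89.
Sorption retards both mechanisms: v_R = v/R = 0.002397 m/day, D_R = D/R = 0.001338 m²/day.
Peak time from v_R²t² + 2D_R t − x² = 0: t = (√(D_R² + v_R²x²) − D_R)/v_R².
√(D_R² + v_R²x²) = √(0.001338² + 0.002397² × 111²) = 0.2661; v_R² = 5.746e-06.
t = (0.2661 − 0.001338)/5.746e-06 = 46100 days.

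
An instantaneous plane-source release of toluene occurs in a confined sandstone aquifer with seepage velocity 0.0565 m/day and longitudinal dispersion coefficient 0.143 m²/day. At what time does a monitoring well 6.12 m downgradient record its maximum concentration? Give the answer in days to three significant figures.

For the 1D instantaneous-source solution, setting ∂C/∂t = 0 at fixed x gives v²t² + 2Dt − x² = 0, so t = (√(D² + v²x²) − D)/v².
√(D² + v²x²) = √(0.143² + 0.0565² × 6.12²) = 0.3742; v² = 0.00319225.
t = (0.3742 − 0.143)/0.00319225 = 72.4 days (vs. the pure-advection estimate x/v = 108 d).

72.4 days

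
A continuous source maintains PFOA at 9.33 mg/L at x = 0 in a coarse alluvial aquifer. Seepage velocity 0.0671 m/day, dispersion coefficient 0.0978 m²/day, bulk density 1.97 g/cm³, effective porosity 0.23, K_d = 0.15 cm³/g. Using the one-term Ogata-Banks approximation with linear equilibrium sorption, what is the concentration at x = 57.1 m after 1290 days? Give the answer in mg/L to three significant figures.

0.315 mg/L

Retardation factor R = 1 + ρ_b·K_d/n = 1 + 1.97 × 0.15/0.23 = 2.285.
Sorption retards both mechanisms: v_R = v/R = 0.02937 m/day, D_R = D/R = 0.04280 m²/day.
v_R·t = 0.02937 × 1290 = 37.8873 m; 2√(D_R t) = 14.86 m; argument = (57.1 − 37.8873)/14.86 = 1.293.
C = C₀ × ½·erfc(1.293) = 9.33 × 0.03373 = 0.315 mg/L.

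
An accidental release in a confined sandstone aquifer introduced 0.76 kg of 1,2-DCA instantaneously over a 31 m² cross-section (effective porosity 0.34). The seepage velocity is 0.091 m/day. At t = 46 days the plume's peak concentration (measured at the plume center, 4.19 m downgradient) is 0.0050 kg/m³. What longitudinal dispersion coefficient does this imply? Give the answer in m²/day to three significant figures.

0.360 m²/day

At the plume center C_max = M/(n_e·A·√(4πDt)), so D = M²/(4πt·(n_e·A·C_max)²).
n_e·A·C_max = 0.34 × 31 × 0.0050 = 0.05270 kg/m.
D = 0.76²/(4π × 46 × 0.05270²) = 0.360 m²/day.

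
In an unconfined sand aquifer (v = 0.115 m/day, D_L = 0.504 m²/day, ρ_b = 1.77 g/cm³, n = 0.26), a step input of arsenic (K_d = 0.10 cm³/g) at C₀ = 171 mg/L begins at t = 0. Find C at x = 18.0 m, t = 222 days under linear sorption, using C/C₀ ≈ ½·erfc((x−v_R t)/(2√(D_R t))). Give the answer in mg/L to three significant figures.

69.0 mg/L

Retardation factor R = 1 + ρ_b·K_d/n = 1 + 1.77 × 0.10/0.26 = 1.681.
Sorption retards both mechanisms: v_R = v/R = 0.06841 m/day, D_R = D/R = 0.2998 m²/day.
v_R·t = 0.06841 × 222 = 15.18702 m; 2√(D_R t) = 16.32 m; argument = (18.0 − 15.18702)/16.32 = 0.1724.
C = C₀ × ½·erfc(0.1724) = 171 × 0.4037 = 69.0 mg/L.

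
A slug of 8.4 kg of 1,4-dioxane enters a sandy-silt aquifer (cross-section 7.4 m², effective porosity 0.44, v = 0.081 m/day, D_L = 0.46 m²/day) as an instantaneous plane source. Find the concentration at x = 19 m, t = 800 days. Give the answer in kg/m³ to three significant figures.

For an instantaneous plane source, C(x,t) = M/(n_e·A·√(4πDt)) · exp(−(x−vt)²/(4Dt)), with n_e·A the pore (flow) area.
Plume center vt = 0.081 × 800 = 64.8 m, so the well at 19 m is 45.8 m upgradient of the peak.
√(4πDt) = 68.00 m, giving peak height M/(n_e·A·√(4πDt)) = 8.4/(0.44 × 7.4 × 68.00) = 0.03794 kg/m³.
(x−vt)²/(4Dt) = (-45.8)²/(4 × 0.46 × 800) = 1.425; exp(−1.425) = 0.2405.
C = 0.03794 × 0.2405 = 0.00912 kg/m³.

0.00912 kg/m³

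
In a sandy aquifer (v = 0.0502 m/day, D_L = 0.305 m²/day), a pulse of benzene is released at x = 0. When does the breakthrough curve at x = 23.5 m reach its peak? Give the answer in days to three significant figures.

362 days

For the 1D instantaneous-source solution, setting ∂C/∂t = 0 at fixed x gives v²t² + 2Dt − x² = 0, so t = (√(D² + v²x²) − D)/v².
√(D² + v²x²) = √(0.305² + 0.0502² × 23.5²) = 1.218; v² = 0.00252004.
t = (1.218 − 0.305)/0.00252004 = 362 days (vs. the pure-advection estimate x/v = 468 d).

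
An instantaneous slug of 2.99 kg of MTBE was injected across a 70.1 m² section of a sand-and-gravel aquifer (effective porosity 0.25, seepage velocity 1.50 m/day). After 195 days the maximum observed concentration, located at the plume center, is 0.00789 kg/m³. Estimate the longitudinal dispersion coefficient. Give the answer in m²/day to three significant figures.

At the plume center C_max = M/(n_e·A·√(4πDt)), so D = M²/(4πt·(n_e·A·C_max)²).
n_e·A·C_max = 0.25 × 70.1 × 0.00789 = 0.1383 kg/m.
D = 2.99²/(4π × 195 × 0.1383²) = 0.191 m²/day.

0.191 m²/day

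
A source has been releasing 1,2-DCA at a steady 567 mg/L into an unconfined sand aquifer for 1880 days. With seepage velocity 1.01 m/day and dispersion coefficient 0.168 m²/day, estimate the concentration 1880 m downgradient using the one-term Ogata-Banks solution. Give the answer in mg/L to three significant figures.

For a continuous step input, C/C₀ ≈ ½·erfc((x−vt)/(2√(Dt))).
vt = 1.01 × 1880 = 1898.8 m and 2√(Dt) = 2√(0.168 × 1880) = 35.54 m.
Argument (x−vt)/(2√(Dt)) = (1880 − 1898.8)/35.54 = -0.5290; ½·erfc(-0.5290) = 0.7728.
C = 567 × 0.7728 = 438 mg/L.

438 mg/L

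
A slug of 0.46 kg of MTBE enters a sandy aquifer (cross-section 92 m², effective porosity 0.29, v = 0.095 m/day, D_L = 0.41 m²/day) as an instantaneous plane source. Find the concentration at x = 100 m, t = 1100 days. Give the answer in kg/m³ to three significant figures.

For an instantaneous plane source, C(x,t) = M/(n_e·A·√(4πDt)) · exp(−(x−vt)²/(4Dt)), with n_e·A the pore (flow) area.
Plume center vt = 0.095 × 1100 = 104.5 m, so the well at 100 m is 4.5 m upgradient of the peak.
√(4πDt) = 75.28 m, giving peak height M/(n_e·A·√(4πDt)) = 0.46/(0.29 × 92 × 75.28) = 0.0002290 kg/m³.
(x−vt)²/(4Dt) = (-4.5)²/(4 × 0.41 × 1100) = 0.01123; exp(−0.01123) = 0.9888.
C = 0.0002290 × 0.9888 = 0.000226 kg/m³.

0.000226 kg/m³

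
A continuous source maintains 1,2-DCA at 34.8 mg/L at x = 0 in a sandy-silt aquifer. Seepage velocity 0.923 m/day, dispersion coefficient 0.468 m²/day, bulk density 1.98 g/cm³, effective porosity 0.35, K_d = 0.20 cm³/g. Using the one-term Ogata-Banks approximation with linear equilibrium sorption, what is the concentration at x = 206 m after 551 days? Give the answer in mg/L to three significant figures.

Retardation factor R = 1 + ρ_b·K_d/n = 1 + 1.98 × 0.20/0.35 = 2.131.
Sorption retards both mechanisms: v_R = v/R = 0.4331 m/day, D_R = D/R = 0.2196 m²/day.
v_R·t = 0.4331 × 551 = 238.6381 m; 2√(D_R t) = 22.00 m; argument = (206 − 238.6381)/22.00 = -1.484.
C = C₀ × ½·erfc(-1.484) = 34.8 × 0.9821 = 34.2 mg/L.

34.2 mg/L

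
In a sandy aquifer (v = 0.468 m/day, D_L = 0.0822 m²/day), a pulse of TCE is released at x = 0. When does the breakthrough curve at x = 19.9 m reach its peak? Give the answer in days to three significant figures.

For the 1D instantaneous-source solution, setting ∂C/∂t = 0 at fixed x gives v²t² + 2Dt − x² = 0, so t = (√(D² + v²x²) − D)/v².
√(D² + v²x²) = √(0.0822² + 0.468² × 19.9²) = 9.314; v² = 0.219024.
t = (9.314 − 0.0822)/0.219024 = 42.1 days (vs. the pure-advection estimate x/v = 42.5 d).

42.1 days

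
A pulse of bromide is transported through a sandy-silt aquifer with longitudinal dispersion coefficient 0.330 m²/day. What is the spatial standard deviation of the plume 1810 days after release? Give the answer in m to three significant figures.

34.6 m

Dispersive spreading gives a Gaussian with σ² = 2Dt; advection only shifts the center.
σ = √(2 × 0.330 × 1810) = 34.6 m.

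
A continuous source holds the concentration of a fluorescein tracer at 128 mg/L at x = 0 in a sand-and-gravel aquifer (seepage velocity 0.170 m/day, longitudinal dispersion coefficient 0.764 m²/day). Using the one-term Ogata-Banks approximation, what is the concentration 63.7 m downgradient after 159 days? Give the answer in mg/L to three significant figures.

1.19 mg/L

For a continuous step input, C/C₀ ≈ ½·erfc((x−vt)/(2√(Dt))).
vt = 0.170 × 159 = 27.03 m and 2√(Dt) = 2√(0.764 × 159) = 22.04 m.
Argument (x−vt)/(2√(Dt)) = (63.7 − 27.03)/22.04 = 1.664; ½·erfc(1.664) = 0.009305.
C = 128 × 0.009305 = 1.19 mg/L.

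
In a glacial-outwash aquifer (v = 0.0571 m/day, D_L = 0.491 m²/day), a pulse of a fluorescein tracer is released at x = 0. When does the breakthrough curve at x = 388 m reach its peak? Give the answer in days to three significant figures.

For the 1D instantaneous-source solution, setting ∂C/∂t = 0 at fixed x gives v²t² + 2Dt − x² = 0, so t = (√(D² + v²x²) − D)/v².
√(D² + v²x²) = √(0.491² + 0.0571² × 388²) = 22.16; v² = 0.00326041.
t = (22.16 − 0.491)/0.00326041 = 6650 days (vs. the pure-advection estimate x/v = 6800 d).

6650 days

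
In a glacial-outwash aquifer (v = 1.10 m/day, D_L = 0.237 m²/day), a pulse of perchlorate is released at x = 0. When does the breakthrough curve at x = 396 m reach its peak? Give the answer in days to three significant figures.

360 days

For the 1D instantaneous-source solution, setting ∂C/∂t = 0 at fixed x gives v²t² + 2Dt − x² = 0, so t = (√(D² + v²x²) − D)/v².
√(D² + v²x²) = √(0.237² + 1.10² × 396²) = 435.6; v² = 1.21.
t = (435.6 − 0.237)/1.21 = 360 days (vs. the pure-advection estimate x/v = 360 d).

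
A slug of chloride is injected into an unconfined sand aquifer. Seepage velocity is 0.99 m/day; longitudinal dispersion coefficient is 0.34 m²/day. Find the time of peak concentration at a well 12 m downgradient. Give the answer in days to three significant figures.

For the 1D instantaneous-source solution, setting ∂C/∂t = 0 at fixed x gives v²t² + 2Dt − x² = 0, so t = (√(D² + v²x²) − D)/v².
√(D² + v²x²) = √(0.34² + 0.99² × 12²) = 11.88; v² = 0.9801.
t = (11.88 − 0.34)/0.9801 = 11.8 days (vs. the pure-advection estimate x/v = 12.1 d).

11.8 days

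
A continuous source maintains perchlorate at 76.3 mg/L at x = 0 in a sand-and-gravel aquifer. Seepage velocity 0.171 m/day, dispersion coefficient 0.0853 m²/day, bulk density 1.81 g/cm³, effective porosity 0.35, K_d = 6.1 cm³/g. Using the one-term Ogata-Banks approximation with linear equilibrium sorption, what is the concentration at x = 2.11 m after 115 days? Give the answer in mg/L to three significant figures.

Retardation factor R = 1 + ρ_b·K_d/n = 1 + 1.81 × 6.1/0.35 = 32.55.
Sorption retards both mechanisms: v_R = v/R = 0.005253 m/day, D_R = D/R = 0.002621 m²/day.
v_R·t = 0.005253 × 115 = 0.604095 m; 2√(D_R t) = 1.098 m; argument = (2.11 − 0.604095)/1.098 = 1.371.
C = C₀ × ½·erfc(1.371) = 76.3 × 0.02626 = 2.00 mg/L.

2.00 mg/L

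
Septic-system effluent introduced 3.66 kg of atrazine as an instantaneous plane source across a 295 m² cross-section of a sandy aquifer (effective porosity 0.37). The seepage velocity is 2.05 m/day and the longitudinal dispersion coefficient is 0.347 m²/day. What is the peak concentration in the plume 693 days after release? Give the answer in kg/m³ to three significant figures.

0.000610 kg/m³

The peak of an instantaneous 1D plume sits at x = vt; there the Gaussian factor is 1 and C_max = M/(n_e·A·√(4πDt)), where n_e·A is the pore area the mass is dissolved in.
√(4πDt) = √(4π × 0.347 × 693) = 54.97 m, so C_max = 3.66/(0.37 × 295 × 54.97) = 0.000610 kg/m³.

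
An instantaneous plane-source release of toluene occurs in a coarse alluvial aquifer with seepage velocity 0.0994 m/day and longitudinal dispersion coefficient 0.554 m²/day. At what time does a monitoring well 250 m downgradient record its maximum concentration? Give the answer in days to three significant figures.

2460 days

For the 1D instantaneous-source solution, setting ∂C/∂t = 0 at fixed x gives v²t² + 2Dt − x² = 0, so t = (√(D² + v²x²) − D)/v².
√(D² + v²x²) = √(0.554² + 0.0994² × 250²) = 24.86; v² = 0.00988036.
t = (24.86 − 0.554)/0.00988036 = 2460 days (vs. the pure-advection estimate x/v = 2520 d).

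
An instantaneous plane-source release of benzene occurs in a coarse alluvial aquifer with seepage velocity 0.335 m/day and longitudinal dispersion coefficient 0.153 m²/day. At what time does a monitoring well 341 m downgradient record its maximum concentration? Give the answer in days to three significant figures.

1020 days

For the 1D instantaneous-source solution, setting ∂C/∂t = 0 at fixed x gives v²t² + 2Dt − x² = 0, so t = (√(D² + v²x²) − D)/v².
√(D² + v²x²) = √(0.153² + 0.335² × 341²) = 114.2; v² = 0.112225.
t = (114.2 − 0.153)/0.112225 = 1020 days (vs. the pure-advection estimate x/v = 1020 d).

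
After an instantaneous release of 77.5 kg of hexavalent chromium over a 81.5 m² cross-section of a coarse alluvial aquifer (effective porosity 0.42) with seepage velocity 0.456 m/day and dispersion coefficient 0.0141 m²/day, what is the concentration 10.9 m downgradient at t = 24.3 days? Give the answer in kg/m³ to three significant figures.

1.07 kg/m³

For an instantaneous plane source, C(x,t) = M/(n_e·A·√(4πDt)) · exp(−(x−vt)²/(4Dt)), with n_e·A the pore (flow) area.
Plume center vt = 0.456 × 24.3 = 11.0808 m, so the well at 10.9 m is 0.1808 m upgradient of the peak.
√(4πDt) = 2.075 m, giving peak height M/(n_e·A·√(4πDt)) = 77.5/(0.42 × 81.5 × 2.075) = 1.091 kg/m³.
(x−vt)²/(4Dt) = (-0.1808)²/(4 × 0.0141 × 24.3) = 0.02385; exp(−0.02385) = 0.9764.
C = 1.091 × 0.9764 = 1.07 kg/m³.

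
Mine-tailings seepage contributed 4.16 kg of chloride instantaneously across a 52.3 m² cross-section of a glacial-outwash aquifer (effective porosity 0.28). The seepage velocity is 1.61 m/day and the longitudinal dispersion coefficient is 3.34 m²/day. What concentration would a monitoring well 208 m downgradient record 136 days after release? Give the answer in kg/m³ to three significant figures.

For an instantaneous plane source, C(x,t) = M/(n_e·A·√(4πDt)) · exp(−(x−vt)²/(4Dt)), with n_e·A the pore (flow) area.
Plume center vt = 1.61 × 136 = 218.96 m, so the well at 208 m is 10.96 m upgradient of the peak.
√(4πDt) = 75.55 m, giving peak height M/(n_e·A·√(4πDt)) = 4.16/(0.28 × 52.3 × 75.55) = 0.003760 kg/m³.
(x−vt)²/(4Dt) = (-10.96)²/(4 × 3.34 × 136) = 0.06611; exp(−0.06611) = 0.9360.
C = 0.003760 × 0.9360 = 0.00352 kg/m³.

0.00352 kg/m³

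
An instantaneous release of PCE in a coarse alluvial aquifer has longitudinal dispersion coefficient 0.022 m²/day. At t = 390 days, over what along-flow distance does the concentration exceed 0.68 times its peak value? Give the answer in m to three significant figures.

The plume is Gaussian with σ = √(2Dt) = √(2 × 0.022 × 390) = 4.142 m.
C/C_peak = exp(−Δx²/(2σ²)) = 0.68 ⇒ Δx = σ·√(−2 ln 0.68) = 4.142 × 0.8783 = 3.638 m.
Width = 2Δx = 7.28 m.

7.28 m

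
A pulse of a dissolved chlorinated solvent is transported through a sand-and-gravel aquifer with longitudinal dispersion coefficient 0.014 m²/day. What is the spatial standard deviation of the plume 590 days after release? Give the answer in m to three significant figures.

4.06 m

Dispersive spreading gives a Gaussian with σ² = 2Dt; advection only shifts the center.
σ = √(2 × 0.014 × 590) = 4.06 m.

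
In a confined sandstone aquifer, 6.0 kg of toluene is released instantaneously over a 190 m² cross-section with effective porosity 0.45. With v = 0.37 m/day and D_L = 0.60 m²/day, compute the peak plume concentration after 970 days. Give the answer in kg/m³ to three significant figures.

0.000821 kg/m³

The peak of an instantaneous 1D plume sits at x = vt; there the Gaussian factor is 1 and C_max = M/(n_e·A·√(4πDt)), where n_e·A is the pore area the mass is dissolved in.
√(4πDt) = √(4π × 0.60 × 970) = 85.52 m, so C_max = 6.0/(0.45 × 190 × 85.52) = 0.000821 kg/m³.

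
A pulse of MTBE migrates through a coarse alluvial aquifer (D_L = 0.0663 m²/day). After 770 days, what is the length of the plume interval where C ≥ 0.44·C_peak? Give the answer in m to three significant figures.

The plume is Gaussian with σ = √(2Dt) = √(2 × 0.0663 × 770) = 10.10 m.
C/C_peak = exp(−Δx²/(2σ²)) = 0.44 ⇒ Δx = σ·√(−2 ln 0.44) = 10.10 × 1.281 = 12.94 m.
Width = 2Δx = 25.9 m.

25.9 m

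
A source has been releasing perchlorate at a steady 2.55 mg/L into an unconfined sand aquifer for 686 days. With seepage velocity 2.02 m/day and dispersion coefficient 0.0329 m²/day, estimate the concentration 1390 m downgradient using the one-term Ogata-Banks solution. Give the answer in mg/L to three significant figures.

For a continuous step input, C/C₀ ≈ ½·erfc((x−vt)/(2√(Dt))).
vt = 2.02 × 686 = 1385.72 m and 2√(Dt) = 2√(0.0329 × 686) = 9.501 m.
Argument (x−vt)/(2√(Dt)) = (1390 − 1385.72)/9.501 = 0.4505; ½·erfc(0.4505) = 0.2620.
C = 2.55 × 0.2620 = 0.668 mg/L.

0.668 mg/L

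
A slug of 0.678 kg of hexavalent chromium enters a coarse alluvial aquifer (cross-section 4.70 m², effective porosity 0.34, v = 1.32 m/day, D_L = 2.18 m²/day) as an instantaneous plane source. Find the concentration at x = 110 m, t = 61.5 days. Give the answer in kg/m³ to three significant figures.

For an instantaneous plane source, C(x,t) = M/(n_e·A·√(4πDt)) · exp(−(x−vt)²/(4Dt)), with n_e·A the pore (flow) area.
Plume center vt = 1.32 × 61.5 = 81.18 m, so the well at 110 m is 28.82 m downgradient of the peak.
√(4πDt) = 41.05 m, giving peak height M/(n_e·A·√(4πDt)) = 0.678/(0.34 × 4.70 × 41.05) = 0.01034 kg/m³.
(x−vt)²/(4Dt) = (28.82)²/(4 × 2.18 × 61.5) = 1.549; exp(−1.549) = 0.2125.
C = 0.01034 × 0.2125 = 0.00220 kg/m³.

0.00220 kg/m³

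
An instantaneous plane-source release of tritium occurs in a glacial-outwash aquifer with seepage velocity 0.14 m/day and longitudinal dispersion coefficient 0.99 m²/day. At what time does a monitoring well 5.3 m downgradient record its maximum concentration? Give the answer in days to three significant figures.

For the 1D instantaneous-source solution, setting ∂C/∂t = 0 at fixed x gives v²t² + 2Dt − x² = 0, so t = (√(D² + v²x²) − D)/v².
√(D² + v²x²) = √(0.99² + 0.14² × 5.3²) = 1.237; v² = 0.0196.
t = (1.237 − 0.99)/0.0196 = 12.6 days (vs. the pure-advection estimate x/v = 37.9 d).

12.6 days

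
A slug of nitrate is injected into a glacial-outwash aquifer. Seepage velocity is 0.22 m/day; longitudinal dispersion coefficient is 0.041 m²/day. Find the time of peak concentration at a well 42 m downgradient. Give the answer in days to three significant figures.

For the 1D instantaneous-source solution, setting ∂C/∂t = 0 at fixed x gives v²t² + 2Dt − x² = 0, so t = (√(D² + v²x²) − D)/v².
√(D² + v²x²) = √(0.041² + 0.22² × 42²) = 9.240; v² = 0.0484.
t = (9.240 − 0.041)/0.0484 = 190 days (vs. the pure-advection estimate x/v = 191 d).

190 days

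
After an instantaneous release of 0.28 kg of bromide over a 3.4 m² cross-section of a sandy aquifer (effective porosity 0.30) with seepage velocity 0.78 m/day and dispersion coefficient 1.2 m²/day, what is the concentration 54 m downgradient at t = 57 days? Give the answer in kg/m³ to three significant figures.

0.00671 kg/m³

For an instantaneous plane source, C(x,t) = M/(n_e·A·√(4πDt)) · exp(−(x−vt)²/(4Dt)), with n_e·A the pore (flow) area.
Plume center vt = 0.78 × 57 = 44.46 m, so the well at 54 m is 9.54 m downgradient of the peak.
√(4πDt) = 29.32 m, giving peak height M/(n_e·A·√(4πDt)) = 0.28/(0.30 × 3.4 × 29.32) = 0.009363 kg/m³.
(x−vt)²/(4Dt) = (9.54)²/(4 × 1.2 × 57) = 0.3326; exp(−0.3326) = 0.7171.
C = 0.009363 × 0.7171 = 0.00671 kg/m³.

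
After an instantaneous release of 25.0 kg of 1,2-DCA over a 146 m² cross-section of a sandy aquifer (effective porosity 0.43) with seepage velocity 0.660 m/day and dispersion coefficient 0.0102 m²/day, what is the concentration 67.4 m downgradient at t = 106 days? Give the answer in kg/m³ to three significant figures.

0.0237 kg/m³

For an instantaneous plane source, C(x,t) = M/(n_e·A·√(4πDt)) · exp(−(x−vt)²/(4Dt)), with n_e·A the pore (flow) area.
Plume center vt = 0.660 × 106 = 69.96 m, so the well at 67.4 m is 2.56 m upgradient of the peak.
√(4πDt) = 3.686 m, giving peak height M/(n_e·A·√(4πDt)) = 25.0/(0.43 × 146 × 3.686) = 0.1080 kg/m³.
(x−vt)²/(4Dt) = (-2.56)²/(4 × 0.0102 × 106) = 1.515; exp(−1.515) = 0.2198.
C = 0.1080 × 0.2198 = 0.0237 kg/m³.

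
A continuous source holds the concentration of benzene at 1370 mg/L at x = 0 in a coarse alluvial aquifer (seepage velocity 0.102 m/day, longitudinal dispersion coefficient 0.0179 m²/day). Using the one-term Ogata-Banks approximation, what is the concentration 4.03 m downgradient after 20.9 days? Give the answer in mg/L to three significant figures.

19.3 mg/L

For a continuous step input, C/C₀ ≈ ½·erfc((x−vt)/(2√(Dt))).
vt = 0.102 × 20.9 = 2.1318 m and 2√(Dt) = 2√(0.0179 × 20.9) = 1.223 m.
Argument (x−vt)/(2√(Dt)) = (4.03 − 2.1318)/1.223 = 1.552; ½·erfc(1.552) = 0.01409.
C = 1370 × 0.01409 = 19.3 mg/L.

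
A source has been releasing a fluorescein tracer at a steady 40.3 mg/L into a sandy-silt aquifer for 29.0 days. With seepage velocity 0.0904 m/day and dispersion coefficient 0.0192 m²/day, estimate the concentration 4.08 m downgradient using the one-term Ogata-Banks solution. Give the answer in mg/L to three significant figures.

3.36 mg/L

For a continuous step input, C/C₀ ≈ ½·erfc((x−vt)/(2√(Dt))).
vt = 0.0904 × 29.0 = 2.6216 m and 2√(Dt) = 2√(0.0192 × 29.0) = 1.492 m.
Argument (x−vt)/(2√(Dt)) = (4.08 − 2.6216)/1.492 = 0.9775; ½·erfc(0.9775) = 0.08343.
C = 40.3 × 0.08343 = 3.36 mg/L.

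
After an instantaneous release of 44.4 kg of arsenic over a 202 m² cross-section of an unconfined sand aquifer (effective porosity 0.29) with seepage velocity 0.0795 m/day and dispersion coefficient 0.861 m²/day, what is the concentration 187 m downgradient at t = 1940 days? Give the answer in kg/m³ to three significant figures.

0.00445 kg/m³

For an instantaneous plane source, C(x,t) = M/(n_e·A·√(4πDt)) · exp(−(x−vt)²/(4Dt)), with n_e·A the pore (flow) area.
Plume center vt = 0.0795 × 1940 = 154.23 m, so the well at 187 m is 32.77 m downgradient of the peak.
√(4πDt) = 144.9 m, giving peak height M/(n_e·A·√(4πDt)) = 44.4/(0.29 × 202 × 144.9) = 0.005231 kg/m³.
(x−vt)²/(4Dt) = (32.77)²/(4 × 0.861 × 1940) = 0.1607; exp(−0.1607) = 0.8515.
C = 0.005231 × 0.8515 = 0.00445 kg/m³.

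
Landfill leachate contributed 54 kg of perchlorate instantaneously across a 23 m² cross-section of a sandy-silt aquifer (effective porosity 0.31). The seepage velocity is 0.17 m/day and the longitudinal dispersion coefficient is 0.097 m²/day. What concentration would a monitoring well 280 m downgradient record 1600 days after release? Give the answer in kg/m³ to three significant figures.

0.155 kg/m³

For an instantaneous plane source, C(x,t) = M/(n_e·A·√(4πDt)) · exp(−(x−vt)²/(4Dt)), with n_e·A the pore (flow) area.
Plume center vt = 0.17 × 1600 = 272 m, so the well at 280 m is 8 m downgradient of the peak.
√(4πDt) = 44.16 m, giving peak height M/(n_e·A·√(4πDt)) = 54/(0.31 × 23 × 44.16) = 0.1715 kg/m³.
(x−vt)²/(4Dt) = (8)²/(4 × 0.097 × 1600) = 0.1031; exp(−0.1031) = 0.9020.
C = 0.1715 × 0.9020 = 0.155 kg/m³.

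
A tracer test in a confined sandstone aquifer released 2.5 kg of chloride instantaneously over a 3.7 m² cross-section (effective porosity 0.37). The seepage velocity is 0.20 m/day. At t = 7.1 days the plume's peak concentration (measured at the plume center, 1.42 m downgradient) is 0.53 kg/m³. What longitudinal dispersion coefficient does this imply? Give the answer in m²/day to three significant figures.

0.133 m²/day

At the plume center C_max = M/(n_e·A·√(4πDt)), so D = M²/(4πt·(n_e·A·C_max)²).
n_e·A·C_max = 0.37 × 3.7 × 0.53 = 0.7256 kg/m.
D = 2.5²/(4π × 7.1 × 0.7256²) = 0.133 m²/day.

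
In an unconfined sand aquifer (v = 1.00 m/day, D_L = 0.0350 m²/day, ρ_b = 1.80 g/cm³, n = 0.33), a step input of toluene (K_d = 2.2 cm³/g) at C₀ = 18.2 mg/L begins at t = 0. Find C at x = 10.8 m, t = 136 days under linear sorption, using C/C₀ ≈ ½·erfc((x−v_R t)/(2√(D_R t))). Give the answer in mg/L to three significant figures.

6.30 mg/L

Retardation factor R = 1 + ρ_b·K_d/n = 1 + 1.80 × 2.2/0.33 = 13.00.
Sorption retards both mechanisms: v_R = v/R = 0.07692 m/day, D_R = D/R = 0.002692 m²/day.
v_R·t = 0.07692 × 136 = 10.46112 m; 2√(D_R t) = 1.210 m; argument = (10.8 − 10.46112)/1.210 = 0.2801.
C = C₀ × ½·erfc(0.2801) = 18.2 × 0.3460 = 6.30 mg/L.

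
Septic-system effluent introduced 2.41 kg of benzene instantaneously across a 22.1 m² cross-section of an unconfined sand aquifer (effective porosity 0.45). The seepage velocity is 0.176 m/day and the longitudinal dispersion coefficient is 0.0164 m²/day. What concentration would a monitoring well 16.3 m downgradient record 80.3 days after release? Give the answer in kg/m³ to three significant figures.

0.0244 kg/m³

For an instantaneous plane source, C(x,t) = M/(n_e·A·√(4πDt)) · exp(−(x−vt)²/(4Dt)), with n_e·A the pore (flow) area.
Plume center vt = 0.176 × 80.3 = 14.1328 m, so the well at 16.3 m is 2.1672 m downgradient of the peak.
√(4πDt) = 4.068 m, giving peak height M/(n_e·A·√(4πDt)) = 2.41/(0.45 × 22.1 × 4.068) = 0.05957 kg/m³.
(x−vt)²/(4Dt) = (2.1672)²/(4 × 0.0164 × 80.3) = 0.8916; exp(−0.8916) = 0.4100.
C = 0.05957 × 0.4100 = 0.0244 kg/m³.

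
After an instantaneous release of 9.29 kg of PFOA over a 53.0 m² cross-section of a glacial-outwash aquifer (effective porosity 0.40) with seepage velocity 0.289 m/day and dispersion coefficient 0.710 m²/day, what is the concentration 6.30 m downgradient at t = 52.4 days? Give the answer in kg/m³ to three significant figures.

For an instantaneous plane source, C(x,t) = M/(n_e·A·√(4πDt)) · exp(−(x−vt)²/(4Dt)), with n_e·A the pore (flow) area.
Plume center vt = 0.289 × 52.4 = 15.1436 m, so the well at 6.30 m is 8.8436 m upgradient of the peak.
√(4πDt) = 21.62 m, giving peak height M/(n_e·A·√(4πDt)) = 9.29/(0.40 × 53.0 × 21.62) = 0.02027 kg/m³.
(x−vt)²/(4Dt) = (-8.8436)²/(4 × 0.710 × 52.4) = 0.5255; exp(−0.5255) = 0.5913.
C = 0.02027 × 0.5913 = 0.0120 kg/m³.

0.0120 kg/m³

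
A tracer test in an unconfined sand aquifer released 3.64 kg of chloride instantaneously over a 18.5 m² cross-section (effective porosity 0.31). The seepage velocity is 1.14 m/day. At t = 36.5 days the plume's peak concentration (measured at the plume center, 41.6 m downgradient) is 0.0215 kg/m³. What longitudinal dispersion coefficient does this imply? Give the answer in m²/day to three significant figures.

At the plume center C_max = M/(n_e·A·√(4πDt)), so D = M²/(4πt·(n_e·A·C_max)²).
n_e·A·C_max = 0.31 × 18.5 × 0.0215 = 0.1233 kg/m.
D = 3.64²/(4π × 36.5 × 0.1233²) = 1.90 m²/day.

1.90 m²/day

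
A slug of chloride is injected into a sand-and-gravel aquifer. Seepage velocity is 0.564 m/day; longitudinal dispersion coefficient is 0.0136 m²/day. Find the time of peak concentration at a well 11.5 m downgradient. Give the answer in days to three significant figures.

20.3 days

For the 1D instantaneous-source solution, setting ∂C/∂t = 0 at fixed x gives v²t² + 2Dt − x² = 0, so t = (√(D² + v²x²) − D)/v².
√(D² + v²x²) = √(0.0136² + 0.564² × 11.5²) = 6.486; v² = 0.318096.
t = (6.486 − 0.0136)/0.318096 = 20.3 days (vs. the pure-advection estimate x/v = 20.4 d).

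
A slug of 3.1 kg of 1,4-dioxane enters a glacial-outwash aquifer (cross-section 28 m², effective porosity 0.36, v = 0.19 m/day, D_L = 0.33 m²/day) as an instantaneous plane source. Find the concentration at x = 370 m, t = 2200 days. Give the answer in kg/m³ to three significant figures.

For an instantaneous plane source, C(x,t) = M/(n_e·A·√(4πDt)) · exp(−(x−vt)²/(4Dt)), with n_e·A the pore (flow) area.
Plume center vt = 0.19 × 2200 = 418 m, so the well at 370 m is 48 m upgradient of the peak.
√(4πDt) = 95.52 m, giving peak height M/(n_e·A·√(4πDt)) = 3.1/(0.36 × 28 × 95.52) = 0.003220 kg/m³.
(x−vt)²/(4Dt) = (-48)²/(4 × 0.33 × 2200) = 0.7934; exp(−0.7934) = 0.4523.
C = 0.003220 × 0.4523 = 0.00146 kg/m³.

0.00146 kg/m³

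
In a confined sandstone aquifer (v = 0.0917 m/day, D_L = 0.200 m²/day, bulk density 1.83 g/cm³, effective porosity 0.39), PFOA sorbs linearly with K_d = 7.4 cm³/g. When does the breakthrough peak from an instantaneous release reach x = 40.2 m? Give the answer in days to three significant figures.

14800 days

Retardation factor R = 1 + ρ_b·K_d/n = 1 + 1.83 × 7.4/0.39 = 35.72.
Sorption retards both mechanisms: v_R = v/R = 0.002567 m/day, D_R = D/R = 0.005599 m²/day.
Peak time from v_R²t² + 2D_R t − x² = 0: t = (√(D_R² + v_R²x²) − D_R)/v_R².
√(D_R² + v_R²x²) = √(0.005599² + 0.002567² × 40.2²) = 0.1033; v_R² = 6.589e-06.
t = (0.1033 − 0.005599)/6.589e-06 = 14800 days.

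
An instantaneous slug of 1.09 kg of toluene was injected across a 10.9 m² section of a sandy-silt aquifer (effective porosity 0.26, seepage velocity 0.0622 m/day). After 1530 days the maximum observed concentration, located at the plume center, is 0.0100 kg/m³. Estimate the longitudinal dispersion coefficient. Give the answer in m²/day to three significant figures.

At the plume center C_max = M/(n_e·A·√(4πDt)), so D = M²/(4πt·(n_e·A·C_max)²).
n_e·A·C_max = 0.26 × 10.9 × 0.0100 = 0.02834 kg/m.
D = 1.09²/(4π × 1530 × 0.02834²) = 0.0769 m²/day.

0.0769 m²/day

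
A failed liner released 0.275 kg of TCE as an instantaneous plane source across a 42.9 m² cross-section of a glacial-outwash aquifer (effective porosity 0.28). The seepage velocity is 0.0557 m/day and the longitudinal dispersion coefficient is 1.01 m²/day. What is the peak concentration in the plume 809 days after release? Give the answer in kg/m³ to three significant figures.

0.000226 kg/m³

The peak of an instantaneous 1D plume sits at x = vt; there the Gaussian factor is 1 and C_max = M/(n_e·A·√(4πDt)), where n_e·A is the pore area the mass is dissolved in.
√(4πDt) = √(4π × 1.01 × 809) = 101.3 m, so C_max = 0.275/(0.28 × 42.9 × 101.3) = 0.000226 kg/m³.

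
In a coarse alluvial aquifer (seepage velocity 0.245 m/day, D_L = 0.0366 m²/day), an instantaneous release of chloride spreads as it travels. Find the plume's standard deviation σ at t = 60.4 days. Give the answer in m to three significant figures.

2.10 m

Dispersive spreading gives a Gaussian with σ² = 2Dt; advection only shifts the center.
σ = √(2 × 0.0366 × 60.4) = 2.10 m.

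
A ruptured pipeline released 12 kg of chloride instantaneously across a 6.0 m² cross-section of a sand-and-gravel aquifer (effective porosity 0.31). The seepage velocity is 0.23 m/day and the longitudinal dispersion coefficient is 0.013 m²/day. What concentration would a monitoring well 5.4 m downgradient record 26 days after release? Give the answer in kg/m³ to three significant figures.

For an instantaneous plane source, C(x,t) = M/(n_e·A·√(4πDt)) · exp(−(x−vt)²/(4Dt)), with n_e·A the pore (flow) area.
Plume center vt = 0.23 × 26 = 5.98 m, so the well at 5.4 m is 0.58 m upgradient of the peak.
√(4πDt) = 2.061 m, giving peak height M/(n_e·A·√(4πDt)) = 12/(0.31 × 6.0 × 2.061) = 3.130 kg/m³.
(x−vt)²/(4Dt) = (-0.58)²/(4 × 0.013 × 26) = 0.2488; exp(−0.2488) = 0.7797.
C = 3.130 × 0.7797 = 2.44 kg/m³.

2.44 kg/m³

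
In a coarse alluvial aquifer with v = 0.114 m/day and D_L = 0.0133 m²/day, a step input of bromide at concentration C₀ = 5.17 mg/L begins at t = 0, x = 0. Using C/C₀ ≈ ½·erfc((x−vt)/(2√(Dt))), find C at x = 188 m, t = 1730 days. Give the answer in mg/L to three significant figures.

4.72 mg/L

For a continuous step input, C/C₀ ≈ ½·erfc((x−vt)/(2√(Dt))).
vt = 0.114 × 1730 = 197.22 m and 2√(Dt) = 2√(0.0133 × 1730) = 9.594 m.
Argument (x−vt)/(2√(Dt)) = (188 − 197.22)/9.594 = -0.9610; ½·erfc(-0.9610) = 0.9129.
C = 5.17 × 0.9129 = 4.72 mg/L.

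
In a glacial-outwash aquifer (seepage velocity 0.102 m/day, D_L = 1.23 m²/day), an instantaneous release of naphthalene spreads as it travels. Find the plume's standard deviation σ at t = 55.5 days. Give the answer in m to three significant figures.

Dispersive spreading gives a Gaussian with σ² = 2Dt; advection only shifts the center.
σ = √(2 × 1.23 × 55.5) = 11.7 m.

11.7 m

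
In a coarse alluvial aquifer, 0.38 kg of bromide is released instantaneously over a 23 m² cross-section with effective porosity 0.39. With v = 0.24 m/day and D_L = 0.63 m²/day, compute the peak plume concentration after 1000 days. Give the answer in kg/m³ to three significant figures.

0.000476 kg/m³

The peak of an instantaneous 1D plume sits at x = vt; there the Gaussian factor is 1 and C_max = M/(n_e·A·√(4πDt)), where n_e·A is the pore area the mass is dissolved in.
√(4πDt) = √(4π × 0.63 × 1000) = 88.98 m, so C_max = 0.38/(0.39 × 23 × 88.98) = 0.000476 kg/m³.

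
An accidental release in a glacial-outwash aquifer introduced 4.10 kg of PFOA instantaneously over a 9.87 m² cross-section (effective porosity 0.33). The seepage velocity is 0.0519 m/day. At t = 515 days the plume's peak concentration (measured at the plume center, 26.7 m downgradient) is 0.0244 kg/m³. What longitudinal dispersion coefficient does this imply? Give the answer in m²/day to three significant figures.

At the plume center C_max = M/(n_e·A·√(4πDt)), so D = M²/(4πt·(n_e·A·C_max)²).
n_e·A·C_max = 0.33 × 9.87 × 0.0244 = 0.07947 kg/m.
D = 4.10²/(4π × 515 × 0.07947²) = 0.411 m²/day.

0.411 m²/day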